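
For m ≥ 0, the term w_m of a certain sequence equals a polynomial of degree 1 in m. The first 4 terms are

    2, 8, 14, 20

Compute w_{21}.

1st diffs: 6, 6, 6 (constant).
So w_m = 6m + 2.
Evaluating at m = 21 gives w_{21} = 128.

128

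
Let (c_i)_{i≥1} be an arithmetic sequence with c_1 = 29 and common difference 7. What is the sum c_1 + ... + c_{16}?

1304

c_i = 29 + (i - 1)·7.
c_{16} = 134; S = 16·(29 + 134)/2 = 1304.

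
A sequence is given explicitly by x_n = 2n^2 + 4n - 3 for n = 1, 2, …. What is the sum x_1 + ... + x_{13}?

1963

Over n = 1..13: Σn = 91, Σn² = 819.
Total = (2)·819 + (4)·91 + (-3)·13 = 1963.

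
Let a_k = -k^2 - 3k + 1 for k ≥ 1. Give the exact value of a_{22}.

-549

a_{22} = -1·22^2 - 3·22 + 1 = -549.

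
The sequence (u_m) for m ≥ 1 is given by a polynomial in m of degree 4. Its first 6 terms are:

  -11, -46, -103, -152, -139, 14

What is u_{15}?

32441

1st diffs: -35, -57, -49, 13, 153.
2nd diffs: -22, 8, 62, 140.
3rd diffs: 30, 54, 78.
4th diffs: 24, 24 (constant).
Newton forward-difference form: u_m = -11 + (-35)·C(m-1,1) + (-22)·C(m-1,2) + 30·C(m-1,3) + 24·C(m-1,4).
At m = 15: m-1 = 14, so u_{15} = -11 - 490 - 2002 + 10920 + 24024 = 32441.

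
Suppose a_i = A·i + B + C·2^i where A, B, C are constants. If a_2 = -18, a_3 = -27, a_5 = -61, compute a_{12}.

-4160

The three given values yield: 2A + B + 4C = -18; 3A + B + 8C = -27; 5A + B + 32C = -61.
Subtracting the first from the second: A + 4C = -9.
Subtracting the second from the third: 2A + 24C = -34.
Solving: C = -1, A = -5, then B = -4.
So a_i = -5·i + (-4) + (-1)·2^i; at i=12 this is -4160.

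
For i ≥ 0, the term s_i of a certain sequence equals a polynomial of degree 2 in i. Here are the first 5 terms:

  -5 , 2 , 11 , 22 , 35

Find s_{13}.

242

1st diffs: 7, 9, 11, 13.
2nd diffs: 2, 2, 2 (constant).
So s_i = i^2 + 6i - 5.
Evaluating at i = 13 gives s_{13} = 242.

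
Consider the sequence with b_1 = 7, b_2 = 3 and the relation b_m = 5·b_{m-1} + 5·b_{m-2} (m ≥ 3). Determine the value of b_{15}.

Applying the relation repeatedly:
b_3 = 50  b_4 = 265  b_5 = 1575  …  b_{12} = 370400000  b_{13} = 2168359375  b_{14} = 12693796875  b_{15} = 74310781250.

74310781250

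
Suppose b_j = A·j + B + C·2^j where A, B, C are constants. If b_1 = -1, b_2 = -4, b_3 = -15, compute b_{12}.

At j = 1, 2, 3: A + B + 2C = -1; 2A + B + 4C = -4; 3A + B + 8C = -15.
Subtracting the first from the second: A + 2C = -3.
Subtracting the second from the third: A + 4C = -11.
Solving: C = -4, A = 5, then B = 2.
Therefore b_{12} = 60 + 2 + (-4)·4096 = -16322.

-16322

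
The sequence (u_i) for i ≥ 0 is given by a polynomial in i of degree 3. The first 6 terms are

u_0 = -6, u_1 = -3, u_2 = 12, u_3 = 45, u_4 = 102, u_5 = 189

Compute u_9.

957

1st diffs: 3, 15, 33, 57, 87.
2nd diffs: 12, 18, 24, 30.
3rd diffs: 6, 6, 6 (constant).
Newton forward-difference form: u_i = -6 + 3·C(i,1) + 12·C(i,2) + 6·C(i,3).
At i = 9: i = 9, so u_9 = -6 + 27 + 432 + 504 = 957.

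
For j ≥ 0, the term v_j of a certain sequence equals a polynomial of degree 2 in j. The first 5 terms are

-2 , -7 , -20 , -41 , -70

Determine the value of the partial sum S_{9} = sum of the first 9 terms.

1st diffs: -5, -13, -21, -29.
2nd diffs: -8, -8, -8 (constant).
Newton forward-difference form: v_j = -2 + (-5)·C(j,1) + (-8)·C(j,2).
Continuing: -107, -152, -205, -266.
Summing j = 0..8 (9 terms) gives -870.

-870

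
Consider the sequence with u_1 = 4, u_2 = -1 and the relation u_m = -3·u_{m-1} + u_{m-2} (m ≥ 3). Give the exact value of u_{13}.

1033204

Iterate the recurrence:
u_3 = 7, u_4 = -22, u_5 = 73, …, u_{10} = -28678, u_{11} = 94717, u_{12} = -312829, u_{13} = 1033204.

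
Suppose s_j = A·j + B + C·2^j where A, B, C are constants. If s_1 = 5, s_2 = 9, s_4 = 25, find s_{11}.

Plug in j = 1, 2, 4: A + B + 2C = 5; 2A + B + 4C = 9; 4A + B + 16C = 25.
Subtracting the first from the second: A + 2C = 4.
Subtracting the second from the third: 2A + 12C = 16.
Solving: C = 1, A = 2, then B = 1.
So s_j = 2·j + 1 + 1·2^j; at j=11 this is 2071.

2071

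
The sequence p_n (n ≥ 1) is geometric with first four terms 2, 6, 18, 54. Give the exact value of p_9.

13122

Common ratio r = 3.
p_n = 2·3^(n-1).
p_9 = 2·3^8 = 13122.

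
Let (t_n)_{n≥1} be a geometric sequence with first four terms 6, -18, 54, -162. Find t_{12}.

Common ratio r = -3.
t_n = 6·(-3)^(n-1).
t_{12} = 6·(-3)^11 = -1062882.

-1062882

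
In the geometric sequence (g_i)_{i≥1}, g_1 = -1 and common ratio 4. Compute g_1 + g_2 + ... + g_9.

g_i = (-1)·4^(i-1).
S = (-1)·(4^9 - 1)/(4 - 1) = (-1)·(262144 - 1)/(3) = -87381.

-87381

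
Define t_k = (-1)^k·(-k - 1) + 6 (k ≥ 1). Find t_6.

(-1)^6 = 1; -k - 1 at k=6 is -7; so t_6 = -1.

-1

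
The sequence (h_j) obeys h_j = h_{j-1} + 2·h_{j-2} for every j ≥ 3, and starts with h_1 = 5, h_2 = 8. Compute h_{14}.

h_3 = 18;  h_4 = 34;  h_5 = 70;  …;  h_{11} = 4438;  h_{12} = 8874;  h_{13} = 17750;  h_{14} = 35498.
(Characteristic roots are 2 and -1.)

35498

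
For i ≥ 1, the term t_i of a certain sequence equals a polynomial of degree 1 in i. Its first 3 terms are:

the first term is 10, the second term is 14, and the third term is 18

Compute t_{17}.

1st diffs: 4, 4 (constant).
So t_i = 4i + 6.
Evaluating at i = 17 gives t_{17} = 74.

74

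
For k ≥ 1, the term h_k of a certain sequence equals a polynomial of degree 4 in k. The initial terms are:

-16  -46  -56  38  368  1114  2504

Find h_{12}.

30454

1st diffs: -30, -10, 94, 330, 746, 1390.
2nd diffs: 20, 104, 236, 416, 644.
3rd diffs: 84, 132, 180, 228.
4th diffs: 48, 48, 48 (constant).
Newton forward-difference form: h_k = -16 + (-30)·C(k-1,1) + 20·C(k-1,2) + 84·C(k-1,3) + 48·C(k-1,4).
At k = 12: k-1 = 11, so h_{12} = -16 - 330 + 1100 + 13860 + 15840 = 30454.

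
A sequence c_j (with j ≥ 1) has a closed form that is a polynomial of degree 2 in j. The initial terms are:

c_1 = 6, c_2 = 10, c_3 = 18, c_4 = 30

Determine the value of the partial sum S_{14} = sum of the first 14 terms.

1st diffs: 4, 8, 12.
2nd diffs: 4, 4 (constant).
So c_j = 2j^2 - 2j + 6.
Continuing: …, 46, 66, 90, 118, …, c_{14} = 370.
Summing j = 1..14 (14 terms) gives 1904.

1904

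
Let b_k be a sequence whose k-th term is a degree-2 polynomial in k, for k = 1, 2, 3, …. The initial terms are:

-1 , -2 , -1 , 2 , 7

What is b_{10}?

1st diffs: -1, 1, 3, 5.
2nd diffs: 2, 2, 2 (constant).
Newton forward-difference form: b_k = -1 + (-1)·C(k-1,1) + 2·C(k-1,2).
At k = 10: k-1 = 9, so b_{10} = -1 - 9 + 72 = 62.

62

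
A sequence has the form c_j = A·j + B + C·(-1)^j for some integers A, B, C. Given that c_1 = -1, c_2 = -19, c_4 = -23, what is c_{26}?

Plug in j = 1, 2, 4: A + B - C = -1; 2A + B + C = -19; 4A + B + C = -23.
Subtracting the first from the second: A + 2C = -18.
Subtracting the second from the third: 2A = -4.
Solving: C = -8, A = -2, then B = -7.
So c_j = -2·j + (-7) + (-8)·(-1)^j; at j=26 this is -67.

-67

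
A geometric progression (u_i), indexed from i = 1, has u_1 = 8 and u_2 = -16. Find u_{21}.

8388608

Common ratio r = -2.
u_i = 8·(-2)^(i-1).
u_{21} = 8·(-2)^20 = 8388608.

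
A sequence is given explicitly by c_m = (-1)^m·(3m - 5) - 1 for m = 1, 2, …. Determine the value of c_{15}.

(-1)^15 = -1; 3m - 5 at m=15 is 40; so c_{15} = -41.

-41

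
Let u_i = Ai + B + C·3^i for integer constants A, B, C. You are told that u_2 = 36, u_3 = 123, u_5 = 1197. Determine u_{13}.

7971573

At i = 2, 3, 5: 2A + B + 9C = 36; 3A + B + 27C = 123; 5A + B + 243C = 1197.
Subtracting the first from the second: A + 18C = 87.
Subtracting the second from the third: 2A + 216C = 1074.
Solving: C = 5, A = -3, then B = -3.
Hence u_{13} = -3·13 + (-3) + 5·1594323 = 7971573.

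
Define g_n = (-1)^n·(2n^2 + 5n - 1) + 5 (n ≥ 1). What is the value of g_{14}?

(-1)^14 = 1; 2n^2 + 5n - 1 at n=14 is 461; so g_{14} = 466.

466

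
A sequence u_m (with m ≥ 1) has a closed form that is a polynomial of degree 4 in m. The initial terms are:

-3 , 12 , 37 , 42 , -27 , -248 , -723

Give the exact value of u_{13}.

-17643

1st diffs: 15, 25, 5, -69, -221, -475.
2nd diffs: 10, -20, -74, -152, -254.
3rd diffs: -30, -54, -78, -102.
4th diffs: -24, -24, -24 (constant).
Newton forward-difference form: u_m = -3 + 15·C(m-1,1) + 10·C(m-1,2) + (-30)·C(m-1,3) + (-24)·C(m-1,4).
At m = 13: m-1 = 12, so u_{13} = -3 + 180 + 660 - 6600 - 11880 = -17643.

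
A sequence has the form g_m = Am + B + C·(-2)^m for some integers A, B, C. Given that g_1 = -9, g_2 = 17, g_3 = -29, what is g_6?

The three given values yield: A + B - 2C = -9; 2A + B + 4C = 17; 3A + B - 8C = -29.
Subtracting the first from the second: A + 6C = 26.
Subtracting the second from the third: A - 12C = -46.
Solving: C = 4, A = 2, then B = -3.
Therefore g_6 = 12 + (-3) + 4·64 = 265.

265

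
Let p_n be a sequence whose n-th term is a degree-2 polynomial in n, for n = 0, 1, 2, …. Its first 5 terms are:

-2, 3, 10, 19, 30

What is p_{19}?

435

1st diffs: 5, 7, 9, 11.
2nd diffs: 2, 2, 2 (constant).
Newton forward-difference form: p_n = -2 + 5·C(n,1) + 2·C(n,2).
At n = 19: n = 19, so p_{19} = -2 + 95 + 342 = 435.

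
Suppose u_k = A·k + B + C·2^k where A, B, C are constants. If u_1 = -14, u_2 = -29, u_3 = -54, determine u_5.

The three given values yield: A + B + 2C = -14; 2A + B + 4C = -29; 3A + B + 8C = -54.
Subtracting the first from the second: A + 2C = -15.
Subtracting the second from the third: A + 4C = -25.
Solving: C = -5, A = -5, then B = 1.
Therefore u_5 = -25 + 1 + (-5)·32 = -184.

-184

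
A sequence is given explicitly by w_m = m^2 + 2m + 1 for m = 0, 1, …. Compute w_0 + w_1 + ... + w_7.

Over m = 0..7: Σm = 28, Σm² = 140.
Total = (1)·140 + (2)·28 + (1)·8 = 204.

204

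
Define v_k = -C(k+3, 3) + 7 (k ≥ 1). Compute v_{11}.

-357

C(14, 3) = 364, so v_{11} = -357.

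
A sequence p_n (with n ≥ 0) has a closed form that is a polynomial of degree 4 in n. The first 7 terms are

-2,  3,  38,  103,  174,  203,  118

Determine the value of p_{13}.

-14757

1st diffs: 5, 35, 65, 71, 29, -85.
2nd diffs: 30, 30, 6, -42, -114.
3rd diffs: 0, -24, -48, -72.
4th diffs: -24, -24, -24 (constant).
Newton forward-difference form: p_n = -2 + 5·C(n,1) + 30·C(n,2) + (-24)·C(n,4).
At n = 13: n = 13, so p_{13} = -2 + 65 + 2340 - 17160 = -14757.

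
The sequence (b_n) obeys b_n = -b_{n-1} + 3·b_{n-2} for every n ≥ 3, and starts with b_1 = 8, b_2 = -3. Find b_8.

Step forward from the initial values:
b_3 = 27  b_4 = -36  b_5 = 117  b_6 = -225  b_7 = 576  b_8 = -1251.

-1251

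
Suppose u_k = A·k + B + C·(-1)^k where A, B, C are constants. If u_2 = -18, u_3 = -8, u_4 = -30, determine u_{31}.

-176

At k = 2, 3, 4: 2A + B + C = -18; 3A + B - C = -8; 4A + B + C = -30.
Subtracting the first from the second: A - 2C = 10.
Subtracting the second from the third: A + 2C = -22.
Solving: C = -8, A = -6, then B = 2.
Therefore u_{31} = -186 + 2 + (-8)·(-1) = -176.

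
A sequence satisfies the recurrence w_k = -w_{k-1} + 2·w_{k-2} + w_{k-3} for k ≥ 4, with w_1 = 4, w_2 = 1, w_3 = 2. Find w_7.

-3

w_4 = 4;  w_5 = 1;  w_6 = 9;  w_7 = -3.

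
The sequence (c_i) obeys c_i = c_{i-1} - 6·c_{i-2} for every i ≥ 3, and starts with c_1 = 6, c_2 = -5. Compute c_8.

Iterate the recurrence:
c_3 = -41;  c_4 = -11;  c_5 = 235;  c_6 = 301;  c_7 = -1109;  c_8 = -2915.

-2915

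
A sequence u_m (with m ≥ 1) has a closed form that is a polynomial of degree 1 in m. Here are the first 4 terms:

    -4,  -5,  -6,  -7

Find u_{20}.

-23

1st diffs: -1, -1, -1 (constant).
So u_m = -m - 3.
Evaluating at m = 20 gives u_{20} = -23.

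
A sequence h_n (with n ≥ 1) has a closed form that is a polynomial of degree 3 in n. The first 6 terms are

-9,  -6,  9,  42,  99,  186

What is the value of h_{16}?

4026

1st diffs: 3, 15, 33, 57, 87.
2nd diffs: 12, 18, 24, 30.
3rd diffs: 6, 6, 6 (constant).
Newton forward-difference form: h_n = -9 + 3·C(n-1,1) + 12·C(n-1,2) + 6·C(n-1,3).
At n = 16: n-1 = 15, so h_{16} = -9 + 45 + 1260 + 2730 = 4026.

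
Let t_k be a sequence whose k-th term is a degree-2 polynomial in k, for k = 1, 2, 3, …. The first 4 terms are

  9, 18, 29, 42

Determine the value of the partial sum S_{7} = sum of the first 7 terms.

1st diffs: 9, 11, 13.
2nd diffs: 2, 2 (constant).
Newton forward-difference form: t_k = 9 + 9·C(k-1,1) + 2·C(k-1,2).
Continuing: 57, 74, 93.
Summing k = 1..7 (7 terms) gives 322.

322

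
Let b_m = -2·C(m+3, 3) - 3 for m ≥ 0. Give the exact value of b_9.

-443

C(12, 3) = 220, so b_9 = -443.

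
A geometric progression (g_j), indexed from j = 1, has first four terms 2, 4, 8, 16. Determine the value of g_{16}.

65536

Common ratio r = 2.
g_j = 2·2^(j-1).
g_{16} = 2·2^15 = 65536.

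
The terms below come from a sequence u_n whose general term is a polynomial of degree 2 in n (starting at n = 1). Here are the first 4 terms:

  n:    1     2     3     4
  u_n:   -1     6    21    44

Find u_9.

279

1st diffs: 7, 15, 23.
2nd diffs: 8, 8 (constant).
Newton forward-difference form: u_n = -1 + 7·C(n-1,1) + 8·C(n-1,2).
At n = 9: n-1 = 8, so u_9 = -1 + 56 + 224 = 279.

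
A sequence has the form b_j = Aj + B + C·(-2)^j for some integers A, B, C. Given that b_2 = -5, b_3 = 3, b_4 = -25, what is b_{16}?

-65593

At j = 2, 3, 4: 2A + B + 4C = -5; 3A + B - 8C = 3; 4A + B + 16C = -25.
Subtracting the first from the second: A - 12C = 8.
Subtracting the second from the third: A + 24C = -28.
Solving: C = -1, A = -4, then B = 7.
Hence b_{16} = -4·16 + 7 + (-1)·65536 = -65593.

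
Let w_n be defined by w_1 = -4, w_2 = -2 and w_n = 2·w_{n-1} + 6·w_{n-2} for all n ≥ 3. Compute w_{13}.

-8944384

Step forward from the initial values:
w_3 = -28  w_4 = -68  w_5 = -304  …  w_{10} = -184352  w_{11} = -673216  w_{12} = -2452544  w_{13} = -8944384.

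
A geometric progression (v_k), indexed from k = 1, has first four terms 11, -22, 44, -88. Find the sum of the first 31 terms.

Common ratio r = -2.
v_k = 11·(-2)^(k-1).
S = 11·((-2)^31 - 1)/(-2 - 1) = 11·(-2147483648 - 1)/(-3) = 7874106713.

7874106713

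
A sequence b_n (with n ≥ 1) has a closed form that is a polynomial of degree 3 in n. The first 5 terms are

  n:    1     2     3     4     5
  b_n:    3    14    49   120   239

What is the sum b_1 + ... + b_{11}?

8558

1st diffs: 11, 35, 71, 119.
2nd diffs: 24, 36, 48.
3rd diffs: 12, 12 (constant).
So b_n = 2n^3 - 3n + 4.
Continuing: …, 418, 669, 1004, 1435, …, b_{11} = 2633.
Summing n = 1..11 (11 terms) gives 8558.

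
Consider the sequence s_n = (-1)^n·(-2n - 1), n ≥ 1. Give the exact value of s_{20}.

-41

(-1)^20 = 1; -2n - 1 at n=20 is -41; so s_{20} = -41.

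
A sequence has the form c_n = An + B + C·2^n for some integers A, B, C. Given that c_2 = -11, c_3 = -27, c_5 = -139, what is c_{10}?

-5079

The three given values yield: 2A + B + 4C = -11; 3A + B + 8C = -27; 5A + B + 32C = -139.
Subtracting the first from the second: A + 4C = -16.
Subtracting the second from the third: 2A + 24C = -112.
Solving: C = -5, A = 4, then B = 1.
Hence c_{10} = 4·10 + 1 + (-5)·1024 = -5079.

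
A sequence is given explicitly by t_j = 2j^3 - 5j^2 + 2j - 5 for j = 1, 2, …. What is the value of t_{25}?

28170

t_{25} = 2·25^3 - 5·25^2 + 2·25 - 5 = 28170.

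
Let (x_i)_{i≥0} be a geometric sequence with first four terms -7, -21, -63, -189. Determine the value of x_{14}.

Common ratio r = 3.
x_i = (-7)·3^(i-0).
x_{14} = (-7)·3^14 = -33480783.

-33480783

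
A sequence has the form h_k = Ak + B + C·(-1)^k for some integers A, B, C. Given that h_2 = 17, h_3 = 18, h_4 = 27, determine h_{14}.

The three given values yield: 2A + B + C = 17; 3A + B - C = 18; 4A + B + C = 27.
Subtracting the first from the second: A - 2C = 1.
Subtracting the second from the third: A + 2C = 9.
Solving: C = 2, A = 5, then B = 5.
Therefore h_{14} = 70 + 5 + 2·1 = 77.

77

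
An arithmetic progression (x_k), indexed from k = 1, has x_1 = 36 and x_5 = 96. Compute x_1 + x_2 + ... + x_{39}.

Common difference d = (96 - 36) / (5 - 1) = 15.
x_k = 36 + (k - 1)·15.
x_{39} = 606; S = 39·(36 + 606)/2 = 12519.

12519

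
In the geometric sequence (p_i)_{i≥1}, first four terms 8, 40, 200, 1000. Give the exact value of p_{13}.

1953125000

Common ratio r = 5.
p_i = 8·5^(i-1).
p_{13} = 8·5^12 = 1953125000.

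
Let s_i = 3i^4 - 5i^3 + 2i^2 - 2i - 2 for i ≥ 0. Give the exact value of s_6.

s_6 = 3·6^4 - 5·6^3 + 2·6^2 - 2·6 - 2 = 2866.

2866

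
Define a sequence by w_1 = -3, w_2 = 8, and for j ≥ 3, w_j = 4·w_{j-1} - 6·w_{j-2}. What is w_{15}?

Iterate the recurrence:
w_3 = 50  w_4 = 152  w_5 = 308  …  w_{12} = 37760  w_{13} = 348992  w_{14} = 1169408  w_{15} = 2583680.

2583680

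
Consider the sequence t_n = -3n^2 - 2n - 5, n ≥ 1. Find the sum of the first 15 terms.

Over n = 1..15: Σn = 120, Σn² = 1240.
Total = (-3)·1240 + (-2)·120 + (-5)·15 = -4035.

-4035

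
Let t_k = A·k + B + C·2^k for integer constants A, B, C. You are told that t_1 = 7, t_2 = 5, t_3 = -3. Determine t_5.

Write the equations: A + B + 2C = 7; 2A + B + 4C = 5; 3A + B + 8C = -3.
Subtracting the first from the second: A + 2C = -2.
Subtracting the second from the third: A + 4C = -8.
Solving: C = -3, A = 4, then B = 9.
So t_k = 4·k + 9 + (-3)·2^k; at k=5 this is -67.

-67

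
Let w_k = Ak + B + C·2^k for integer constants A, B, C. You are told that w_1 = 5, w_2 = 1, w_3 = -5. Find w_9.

Write the equations: A + B + 2C = 5; 2A + B + 4C = 1; 3A + B + 8C = -5.
Subtracting the first from the second: A + 2C = -4.
Subtracting the second from the third: A + 4C = -6.
Solving: C = -1, A = -2, then B = 9.
So w_k = -2·k + 9 + (-1)·2^k; at k=9 this is -521.

-521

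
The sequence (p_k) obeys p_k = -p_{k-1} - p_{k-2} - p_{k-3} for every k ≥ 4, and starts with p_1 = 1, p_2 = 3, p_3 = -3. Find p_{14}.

3

p_4 = -1  p_5 = 1  p_6 = 3  …  p_{11} = -3  p_{12} = -1  p_{13} = 1  p_{14} = 3.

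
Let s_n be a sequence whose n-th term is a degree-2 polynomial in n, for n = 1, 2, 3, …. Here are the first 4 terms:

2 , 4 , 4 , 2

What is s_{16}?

1st diffs: 2, 0, -2.
2nd diffs: -2, -2 (constant).
Newton forward-difference form: s_n = 2 + 2·C(n-1,1) + (-2)·C(n-1,2).
At n = 16: n-1 = 15, so s_{16} = 2 + 30 - 210 = -178.

-178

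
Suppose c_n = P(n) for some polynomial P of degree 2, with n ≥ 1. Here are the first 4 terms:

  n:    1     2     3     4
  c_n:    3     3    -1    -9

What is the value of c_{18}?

1st diffs: 0, -4, -8.
2nd diffs: -4, -4 (constant).
Newton forward-difference form: c_n = 3 + (-4)·C(n-1,2).
At n = 18: n-1 = 17, so c_{18} = 3 - 544 = -541.

-541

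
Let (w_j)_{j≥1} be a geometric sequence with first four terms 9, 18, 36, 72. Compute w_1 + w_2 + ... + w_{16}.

589815

Common ratio r = 2.
w_j = 9·2^(j-1).
S = 9·(2^16 - 1)/(2 - 1) = 9·(65536 - 1)/(1) = 589815.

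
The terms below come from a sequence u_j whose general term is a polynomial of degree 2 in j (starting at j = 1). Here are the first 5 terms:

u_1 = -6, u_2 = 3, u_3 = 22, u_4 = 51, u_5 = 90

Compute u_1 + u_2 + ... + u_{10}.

1545

1st diffs: 9, 19, 29, 39.
2nd diffs: 10, 10, 10 (constant).
So u_j = 5j^2 - 6j - 5.
Continuing: …, 139, 198, 267, 346, …, u_{10} = 435.
Summing j = 1..10 (10 terms) gives 1545.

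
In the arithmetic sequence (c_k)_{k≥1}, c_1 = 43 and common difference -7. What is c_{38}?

c_k = 43 + (k - 1)·(-7).
c_{38} = 43 + 37·(-7) = -216.

-216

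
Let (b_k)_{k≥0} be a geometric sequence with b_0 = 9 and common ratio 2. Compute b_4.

144

b_k = 9·2^(k-0).
b_4 = 9·2^4 = 144.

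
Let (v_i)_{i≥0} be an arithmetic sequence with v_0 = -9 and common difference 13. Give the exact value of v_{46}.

589

v_i = -9 + (i - 0)·13.
v_{46} = -9 + 46·13 = 589.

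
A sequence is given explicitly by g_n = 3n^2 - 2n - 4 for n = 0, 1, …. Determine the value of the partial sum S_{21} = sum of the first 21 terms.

8106

Over n = 0..20: Σn = 210, Σn² = 2870.
Total = (3)·2870 + (-2)·210 + (-4)·21 = 8106.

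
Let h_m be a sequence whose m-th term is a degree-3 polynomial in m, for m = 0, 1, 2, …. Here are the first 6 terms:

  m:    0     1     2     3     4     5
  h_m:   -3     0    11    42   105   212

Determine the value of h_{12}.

1st diffs: 3, 11, 31, 63, 107.
2nd diffs: 8, 20, 32, 44.
3rd diffs: 12, 12, 12 (constant).
Newton forward-difference form: h_m = -3 + 3·C(m,1) + 8·C(m,2) + 12·C(m,3).
At m = 12: m = 12, so h_{12} = -3 + 36 + 528 + 2640 = 3201.

3201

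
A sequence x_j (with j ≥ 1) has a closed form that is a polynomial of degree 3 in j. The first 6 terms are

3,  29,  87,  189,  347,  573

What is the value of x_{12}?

4029

1st diffs: 26, 58, 102, 158, 226.
2nd diffs: 32, 44, 56, 68.
3rd diffs: 12, 12, 12 (constant).
So x_j = 2j^3 + 4j^2 - 3.
Evaluating at j = 12 gives x_{12} = 4029.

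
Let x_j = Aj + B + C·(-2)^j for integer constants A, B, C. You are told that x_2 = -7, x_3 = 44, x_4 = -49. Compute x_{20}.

-4194241

Plug in j = 2, 3, 4: 2A + B + 4C = -7; 3A + B - 8C = 44; 4A + B + 16C = -49.
Subtracting the first from the second: A - 12C = 51.
Subtracting the second from the third: A + 24C = -93.
Solving: C = -4, A = 3, then B = 3.
Therefore x_{20} = 60 + 3 + (-4)·1048576 = -4194241.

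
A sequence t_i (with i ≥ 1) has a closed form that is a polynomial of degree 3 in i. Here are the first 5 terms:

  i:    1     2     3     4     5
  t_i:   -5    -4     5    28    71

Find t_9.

1st diffs: 1, 9, 23, 43.
2nd diffs: 8, 14, 20.
3rd diffs: 6, 6 (constant).
Newton forward-difference form: t_i = -5 + 1·C(i-1,1) + 8·C(i-1,2) + 6·C(i-1,3).
At i = 9: i-1 = 8, so t_9 = -5 + 8 + 224 + 336 = 563.

563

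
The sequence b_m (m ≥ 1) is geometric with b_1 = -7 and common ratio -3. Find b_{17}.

-301327047

b_m = (-7)·(-3)^(m-1).
b_{17} = (-7)·(-3)^16 = -301327047.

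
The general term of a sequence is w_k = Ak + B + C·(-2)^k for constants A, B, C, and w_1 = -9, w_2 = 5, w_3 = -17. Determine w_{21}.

The three given values yield: A + B - 2C = -9; 2A + B + 4C = 5; 3A + B - 8C = -17.
Subtracting the first from the second: A + 6C = 14.
Subtracting the second from the third: A - 12C = -22.
Solving: C = 2, A = 2, then B = -7.
So w_k = 2·k + (-7) + 2·(-2)^k; at k=21 this is -4194269.

-4194269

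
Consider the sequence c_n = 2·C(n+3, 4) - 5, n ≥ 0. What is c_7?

415

C(10, 4) = 210, so c_7 = 415.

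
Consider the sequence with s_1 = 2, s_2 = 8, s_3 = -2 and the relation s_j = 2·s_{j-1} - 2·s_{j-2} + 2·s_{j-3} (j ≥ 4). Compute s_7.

Applying the relation repeatedly:
s_4 = -16  s_5 = -12  s_6 = 4  s_7 = 0.

0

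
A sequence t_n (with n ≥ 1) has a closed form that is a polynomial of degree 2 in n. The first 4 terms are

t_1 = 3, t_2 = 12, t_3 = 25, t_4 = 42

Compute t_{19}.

1st diffs: 9, 13, 17.
2nd diffs: 4, 4 (constant).
So t_n = 2n^2 + 3n - 2.
Evaluating at n = 19 gives t_{19} = 777.

777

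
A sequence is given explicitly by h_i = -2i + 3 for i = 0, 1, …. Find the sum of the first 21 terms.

Over i = 0..20: Σi = 210.
Total = (-2)·210 + (3)·21 = -357.

-357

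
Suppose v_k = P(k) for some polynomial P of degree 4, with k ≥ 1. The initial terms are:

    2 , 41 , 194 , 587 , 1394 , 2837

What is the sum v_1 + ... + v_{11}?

84733

1st diffs: 39, 153, 393, 807, 1443.
2nd diffs: 114, 240, 414, 636.
3rd diffs: 126, 174, 222.
4th diffs: 48, 48 (constant).
Newton forward-difference form: v_k = 2 + 39·C(k-1,1) + 114·C(k-1,2) + 126·C(k-1,3) + 48·C(k-1,4).
Continuing: …, 5186, 8759, 13922, 21089, …, v_{11} = 30722.
Summing k = 1..11 (11 terms) gives 84733.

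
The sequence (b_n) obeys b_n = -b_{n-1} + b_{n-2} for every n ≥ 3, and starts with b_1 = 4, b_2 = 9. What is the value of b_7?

-52

b_3 = -5  b_4 = 14  b_5 = -19  b_6 = 33  b_7 = -52.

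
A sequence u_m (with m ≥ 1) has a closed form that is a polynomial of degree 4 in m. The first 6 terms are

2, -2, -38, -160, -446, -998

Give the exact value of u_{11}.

-12998

1st diffs: -4, -36, -122, -286, -552.
2nd diffs: -32, -86, -164, -266.
3rd diffs: -54, -78, -102.
4th diffs: -24, -24 (constant).
Newton forward-difference form: u_m = 2 + (-4)·C(m-1,1) + (-32)·C(m-1,2) + (-54)·C(m-1,3) + (-24)·C(m-1,4).
At m = 11: m-1 = 10, so u_{11} = 2 - 40 - 1440 - 6480 - 5040 = -12998.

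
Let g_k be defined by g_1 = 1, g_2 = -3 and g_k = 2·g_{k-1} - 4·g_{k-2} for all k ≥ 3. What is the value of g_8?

Compute successive terms:
g_3 = -10; g_4 = -8; g_5 = 24; g_6 = 80; g_7 = 64; g_8 = -192.

-192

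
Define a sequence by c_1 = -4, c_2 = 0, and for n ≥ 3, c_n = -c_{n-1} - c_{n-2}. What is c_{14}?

0

Compute successive terms:
c_3 = 4; c_4 = -4; c_5 = 0; …; c_{11} = 0; c_{12} = 4; c_{13} = -4; c_{14} = 0.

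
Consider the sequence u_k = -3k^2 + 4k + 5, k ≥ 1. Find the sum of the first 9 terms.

Over k = 1..9: Σk = 45, Σk² = 285.
Total = (-3)·285 + (4)·45 + (5)·9 = -630.

-630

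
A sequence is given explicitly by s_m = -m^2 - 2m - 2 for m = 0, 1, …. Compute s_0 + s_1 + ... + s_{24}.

Over m = 0..24: Σm = 300, Σm² = 4900.
Total = (-1)·4900 + (-2)·300 + (-2)·25 = -5550.

-5550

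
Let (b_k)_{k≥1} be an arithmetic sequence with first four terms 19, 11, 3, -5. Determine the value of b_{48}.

Common difference d = -8.
b_k = 19 + (k - 1)·(-8).
b_{48} = 19 + 47·(-8) = -357.

-357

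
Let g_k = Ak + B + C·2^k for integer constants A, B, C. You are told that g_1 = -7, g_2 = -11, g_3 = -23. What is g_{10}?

-4059

Write the equations: A + B + 2C = -7; 2A + B + 4C = -11; 3A + B + 8C = -23.
Subtracting the first from the second: A + 2C = -4.
Subtracting the second from the third: A + 4C = -12.
Solving: C = -4, A = 4, then B = -3.
So g_k = 4·k + (-3) + (-4)·2^k; at k=10 this is -4059.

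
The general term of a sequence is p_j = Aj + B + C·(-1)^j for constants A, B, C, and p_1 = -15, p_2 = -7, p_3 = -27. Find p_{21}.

Plug in j = 1, 2, 3: A + B - C = -15; 2A + B + C = -7; 3A + B - C = -27.
Subtracting the first from the second: A + 2C = 8.
Subtracting the second from the third: A - 2C = -20.
Solving: C = 7, A = -6, then B = -2.
Therefore p_{21} = -126 + (-2) + 7·(-1) = -135.

-135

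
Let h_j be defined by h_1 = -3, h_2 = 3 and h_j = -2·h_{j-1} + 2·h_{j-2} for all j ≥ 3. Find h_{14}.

Compute successive terms:
h_3 = -12;  h_4 = 30;  h_5 = -84;  …;  h_{11} = -34752;  h_{12} = 94944;  h_{13} = -259392;  h_{14} = 708672.

708672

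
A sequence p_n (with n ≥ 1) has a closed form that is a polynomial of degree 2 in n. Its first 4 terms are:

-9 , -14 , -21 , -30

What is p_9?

1st diffs: -5, -7, -9.
2nd diffs: -2, -2 (constant).
So p_n = -n^2 - 2n - 6.
Evaluating at n = 9 gives p_9 = -105.

-105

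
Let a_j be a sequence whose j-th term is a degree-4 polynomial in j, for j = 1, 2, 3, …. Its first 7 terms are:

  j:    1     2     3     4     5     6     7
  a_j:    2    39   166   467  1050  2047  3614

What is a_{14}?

1st diffs: 37, 127, 301, 583, 997, 1567.
2nd diffs: 90, 174, 282, 414, 570.
3rd diffs: 84, 108, 132, 156.
4th diffs: 24, 24, 24 (constant).
Newton forward-difference form: a_j = 2 + 37·C(j-1,1) + 90·C(j-1,2) + 84·C(j-1,3) + 24·C(j-1,4).
At j = 14: j-1 = 13, so a_{14} = 2 + 481 + 7020 + 24024 + 17160 = 48687.

48687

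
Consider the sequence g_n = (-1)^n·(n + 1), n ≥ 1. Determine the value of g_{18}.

19

(-1)^18 = 1; n + 1 at n=18 is 19; so g_{18} = 19.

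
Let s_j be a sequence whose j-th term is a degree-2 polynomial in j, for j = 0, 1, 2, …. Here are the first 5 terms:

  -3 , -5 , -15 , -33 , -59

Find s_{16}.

1st diffs: -2, -10, -18, -26.
2nd diffs: -8, -8, -8 (constant).
So s_j = -4j^2 + 2j - 3.
Evaluating at j = 16 gives s_{16} = -995.

-995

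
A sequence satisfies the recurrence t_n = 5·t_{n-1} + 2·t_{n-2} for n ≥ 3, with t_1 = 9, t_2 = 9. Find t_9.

Iterate the recurrence:
t_3 = 63;  t_4 = 333;  t_5 = 1791;  t_6 = 9621;  t_7 = 51687;  t_8 = 277677;  t_9 = 1491759.

1491759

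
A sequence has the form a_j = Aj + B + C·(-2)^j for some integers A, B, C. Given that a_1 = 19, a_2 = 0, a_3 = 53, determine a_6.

-220

The three given values yield: A + B - 2C = 19; 2A + B + 4C = 0; 3A + B - 8C = 53.
Subtracting the first from the second: A + 6C = -19.
Subtracting the second from the third: A - 12C = 53.
Solving: C = -4, A = 5, then B = 6.
Hence a_6 = 5·6 + 6 + (-4)·64 = -220.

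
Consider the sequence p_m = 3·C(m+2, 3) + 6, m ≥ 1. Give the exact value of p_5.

C(7, 3) = 35, so p_5 = 111.

111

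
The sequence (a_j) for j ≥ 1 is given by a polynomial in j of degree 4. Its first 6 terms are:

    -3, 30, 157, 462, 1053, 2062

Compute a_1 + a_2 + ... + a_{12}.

1st diffs: 33, 127, 305, 591, 1009.
2nd diffs: 94, 178, 286, 418.
3rd diffs: 84, 108, 132.
4th diffs: 24, 24 (constant).
So a_j = j^4 + 4j^3 - 2j^2 - 4j - 2.
Continuing: …, 3645, 5982, 9277, 13758, …, a_{12} = 27310.
Summing j = 1..12 (12 terms) gives 83410.

83410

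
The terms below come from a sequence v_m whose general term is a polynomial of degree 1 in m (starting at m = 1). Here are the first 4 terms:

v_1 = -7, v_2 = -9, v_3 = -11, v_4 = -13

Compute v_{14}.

-33

1st diffs: -2, -2, -2 (constant).
So v_m = -2m - 5.
Evaluating at m = 14 gives v_{14} = -33.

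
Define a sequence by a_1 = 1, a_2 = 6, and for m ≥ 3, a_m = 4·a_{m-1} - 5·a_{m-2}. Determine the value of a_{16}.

571526

Iterate the recurrence:
a_3 = 19, a_4 = 46, a_5 = 89, …, a_{13} = -29431, a_{14} = -1554, a_{15} = 140939, a_{16} = 571526.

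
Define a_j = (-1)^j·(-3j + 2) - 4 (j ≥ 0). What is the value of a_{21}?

57

(-1)^21 = -1; -3j + 2 at j=21 is -61; so a_{21} = 57.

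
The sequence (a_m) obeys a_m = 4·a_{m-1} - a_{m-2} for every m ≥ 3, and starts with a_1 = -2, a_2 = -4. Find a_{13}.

-7300802

Iterate the recurrence:
a_3 = -14;  a_4 = -52;  a_5 = -194;  …;  a_{10} = -140452;  a_{11} = -524174;  a_{12} = -1956244;  a_{13} = -7300802.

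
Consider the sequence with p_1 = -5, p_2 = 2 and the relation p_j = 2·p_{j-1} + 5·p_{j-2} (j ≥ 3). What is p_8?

-6172

Iterate the recurrence:
p_3 = -21; p_4 = -32; p_5 = -169; p_6 = -498; p_7 = -1841; p_8 = -6172.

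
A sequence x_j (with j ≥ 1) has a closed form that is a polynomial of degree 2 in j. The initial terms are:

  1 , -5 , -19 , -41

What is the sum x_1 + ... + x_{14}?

1st diffs: -6, -14, -22.
2nd diffs: -8, -8 (constant).
So x_j = -4j^2 + 6j - 1.
Continuing: …, -71, -109, -155, -209, …, x_{14} = -701.
Summing j = 1..14 (14 terms) gives -3444.

-3444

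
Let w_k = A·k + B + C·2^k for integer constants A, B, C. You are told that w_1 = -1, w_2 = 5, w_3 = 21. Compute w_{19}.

At k = 1, 2, 3: A + B + 2C = -1; 2A + B + 4C = 5; 3A + B + 8C = 21.
Subtracting the first from the second: A + 2C = 6.
Subtracting the second from the third: A + 4C = 16.
Solving: C = 5, A = -4, then B = -7.
Therefore w_{19} = -76 + (-7) + 5·524288 = 2621357.

2621357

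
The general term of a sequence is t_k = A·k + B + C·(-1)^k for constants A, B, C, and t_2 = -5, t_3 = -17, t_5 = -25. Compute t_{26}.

At k = 2, 3, 5: 2A + B + C = -5; 3A + B - C = -17; 5A + B - C = -25.
Subtracting the first from the second: A - 2C = -12.
Subtracting the second from the third: 2A = -8.
Solving: C = 4, A = -4, then B = -1.
So t_k = -4·k + (-1) + 4·(-1)^k; at k=26 this is -101.

-101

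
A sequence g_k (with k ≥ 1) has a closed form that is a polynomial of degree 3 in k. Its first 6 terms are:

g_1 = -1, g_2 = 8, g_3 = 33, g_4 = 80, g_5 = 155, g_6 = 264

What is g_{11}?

1st diffs: 9, 25, 47, 75, 109.
2nd diffs: 16, 22, 28, 34.
3rd diffs: 6, 6, 6 (constant).
Newton forward-difference form: g_k = -1 + 9·C(k-1,1) + 16·C(k-1,2) + 6·C(k-1,3).
At k = 11: k-1 = 10, so g_{11} = -1 + 90 + 720 + 720 = 1529.

1529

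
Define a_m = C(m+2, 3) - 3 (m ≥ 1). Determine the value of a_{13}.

C(15, 3) = 455, so a_{13} = 452.

452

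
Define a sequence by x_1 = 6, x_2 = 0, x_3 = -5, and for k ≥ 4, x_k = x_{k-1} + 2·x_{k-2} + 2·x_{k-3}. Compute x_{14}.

1365

Iterate the recurrence:
x_4 = 7; x_5 = -3; x_6 = 1; …; x_{11} = 113; x_{12} = 269; x_{13} = 601; x_{14} = 1365.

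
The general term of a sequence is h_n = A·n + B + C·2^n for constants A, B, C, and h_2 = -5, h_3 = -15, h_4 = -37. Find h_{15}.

-98271

Plug in n = 2, 3, 4: 2A + B + 4C = -5; 3A + B + 8C = -15; 4A + B + 16C = -37.
Subtracting the first from the second: A + 4C = -10.
Subtracting the second from the third: A + 8C = -22.
Solving: C = -3, A = 2, then B = 3.
So h_n = 2·n + 3 + (-3)·2^n; at n=15 this is -98271.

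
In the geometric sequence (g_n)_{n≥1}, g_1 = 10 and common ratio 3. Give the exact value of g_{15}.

g_n = 10·3^(n-1).
g_{15} = 10·3^14 = 47829690.

47829690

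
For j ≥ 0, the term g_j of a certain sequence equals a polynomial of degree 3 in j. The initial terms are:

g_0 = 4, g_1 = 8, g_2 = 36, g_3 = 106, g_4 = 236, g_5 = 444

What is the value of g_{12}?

1st diffs: 4, 28, 70, 130, 208.
2nd diffs: 24, 42, 60, 78.
3rd diffs: 18, 18, 18 (constant).
Newton forward-difference form: g_j = 4 + 4·C(j,1) + 24·C(j,2) + 18·C(j,3).
At j = 12: j = 12, so g_{12} = 4 + 48 + 1584 + 3960 = 5596.

5596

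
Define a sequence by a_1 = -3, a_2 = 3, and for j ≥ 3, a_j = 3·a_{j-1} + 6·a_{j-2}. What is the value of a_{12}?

-2170233

Applying the relation repeatedly:
a_3 = -9;  a_4 = -9;  a_5 = -81;  a_6 = -297;  a_7 = -1377;  a_8 = -5913;  a_9 = -26001;  a_{10} = -113481;  a_{11} = -496449;  a_{12} = -2170233.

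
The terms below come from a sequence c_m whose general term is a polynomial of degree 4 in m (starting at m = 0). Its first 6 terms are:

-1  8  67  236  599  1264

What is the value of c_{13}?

1st diffs: 9, 59, 169, 363, 665.
2nd diffs: 50, 110, 194, 302.
3rd diffs: 60, 84, 108.
4th diffs: 24, 24 (constant).
Newton forward-difference form: c_m = -1 + 9·C(m,1) + 50·C(m,2) + 60·C(m,3) + 24·C(m,4).
At m = 13: m = 13, so c_{13} = -1 + 117 + 3900 + 17160 + 17160 = 38336.

38336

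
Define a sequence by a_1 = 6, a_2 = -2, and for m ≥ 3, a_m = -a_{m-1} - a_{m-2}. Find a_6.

Iterate the recurrence:
a_3 = -4;  a_4 = 6;  a_5 = -2;  a_6 = -4.

-4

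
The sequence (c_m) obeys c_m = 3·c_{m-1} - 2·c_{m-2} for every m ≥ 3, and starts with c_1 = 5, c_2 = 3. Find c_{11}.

-2041

Iterate the recurrence:
c_3 = -1;  c_4 = -9;  c_5 = -25;  c_6 = -57;  c_7 = -121;  c_8 = -249;  c_9 = -505;  c_{10} = -1017;  c_{11} = -2041.
(Characteristic roots are 2 and 1.)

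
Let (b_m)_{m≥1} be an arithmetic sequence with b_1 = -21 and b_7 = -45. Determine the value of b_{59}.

-253

Common difference d = (-45 - (-21)) / (7 - 1) = -4.
b_m = -21 + (m - 1)·(-4).
b_{59} = -21 + 58·(-4) = -253.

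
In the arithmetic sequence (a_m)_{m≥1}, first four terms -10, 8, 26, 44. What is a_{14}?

Common difference d = 18.
a_m = -10 + (m - 1)·18.
a_{14} = -10 + 13·18 = 224.

224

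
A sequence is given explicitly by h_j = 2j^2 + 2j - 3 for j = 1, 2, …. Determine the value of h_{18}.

681

h_{18} = 2·18^2 + 2·18 - 3 = 681.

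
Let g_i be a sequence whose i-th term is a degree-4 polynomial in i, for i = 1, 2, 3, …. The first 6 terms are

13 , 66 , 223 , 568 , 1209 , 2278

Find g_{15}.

64819

1st diffs: 53, 157, 345, 641, 1069.
2nd diffs: 104, 188, 296, 428.
3rd diffs: 84, 108, 132.
4th diffs: 24, 24 (constant).
So g_i = i^4 + 4i^3 + 3i^2 + i + 4.
Evaluating at i = 15 gives g_{15} = 64819.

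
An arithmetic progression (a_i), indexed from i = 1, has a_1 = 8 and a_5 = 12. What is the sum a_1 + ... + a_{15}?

Common difference d = (12 - 8) / (5 - 1) = 1.
a_i = 8 + (i - 1)·1.
a_{15} = 22; S = 15·(8 + 22)/2 = 225.

225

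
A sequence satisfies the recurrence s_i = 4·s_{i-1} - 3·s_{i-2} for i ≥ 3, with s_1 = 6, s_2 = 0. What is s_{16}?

-43046712

Compute successive terms:
s_3 = -18, s_4 = -72, s_5 = -234, …, s_{13} = -1594314, s_{14} = -4782960, s_{15} = -14348898, s_{16} = -43046712.
(Characteristic roots are 3 and 1.)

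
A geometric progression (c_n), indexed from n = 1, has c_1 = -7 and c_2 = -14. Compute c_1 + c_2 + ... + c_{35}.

Common ratio r = 2.
c_n = (-7)·2^(n-1).
S = (-7)·(2^35 - 1)/(2 - 1) = (-7)·(34359738368 - 1)/(1) = -240518168569.

-240518168569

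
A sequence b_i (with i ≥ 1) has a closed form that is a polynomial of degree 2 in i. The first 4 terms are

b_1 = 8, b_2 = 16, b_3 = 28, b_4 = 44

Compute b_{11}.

1st diffs: 8, 12, 16.
2nd diffs: 4, 4 (constant).
Newton forward-difference form: b_i = 8 + 8·C(i-1,1) + 4·C(i-1,2).
At i = 11: i-1 = 10, so b_{11} = 8 + 80 + 180 = 268.

268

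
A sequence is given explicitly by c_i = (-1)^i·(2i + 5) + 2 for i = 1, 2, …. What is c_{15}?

(-1)^15 = -1; 2i + 5 at i=15 is 35; so c_{15} = -33.

-33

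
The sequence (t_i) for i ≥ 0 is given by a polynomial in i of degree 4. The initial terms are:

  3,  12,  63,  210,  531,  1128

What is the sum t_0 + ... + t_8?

1st diffs: 9, 51, 147, 321, 597.
2nd diffs: 42, 96, 174, 276.
3rd diffs: 54, 78, 102.
4th diffs: 24, 24 (constant).
So t_i = i^4 + 3i^3 + 5i^2 + 3.
Continuing: 2127, 3678, 5955.
Summing i = 0..8 (9 terms) gives 13707.

13707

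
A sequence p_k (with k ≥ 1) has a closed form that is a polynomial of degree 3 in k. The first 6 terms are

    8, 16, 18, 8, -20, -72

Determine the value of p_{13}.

1st diffs: 8, 2, -10, -28, -52.
2nd diffs: -6, -12, -18, -24.
3rd diffs: -6, -6, -6 (constant).
So p_k = -k^3 + 3k^2 + 6k.
Evaluating at k = 13 gives p_{13} = -1612.

-1612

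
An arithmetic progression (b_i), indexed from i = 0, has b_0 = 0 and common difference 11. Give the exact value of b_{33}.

b_i = 0 + (i - 0)·11.
b_{33} = 0 + 33·11 = 363.

363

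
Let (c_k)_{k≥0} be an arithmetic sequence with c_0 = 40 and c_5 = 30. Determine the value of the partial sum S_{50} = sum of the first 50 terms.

-450

Common difference d = (30 - 40) / (5 - 0) = -2.
c_k = 40 + (k - 0)·(-2).
c_{49} = -58; S = 50·(40 + (-58))/2 = -450.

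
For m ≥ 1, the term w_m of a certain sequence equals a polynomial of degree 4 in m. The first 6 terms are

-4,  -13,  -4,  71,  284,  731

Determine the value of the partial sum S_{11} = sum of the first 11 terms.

29359

1st diffs: -9, 9, 75, 213, 447.
2nd diffs: 18, 66, 138, 234.
3rd diffs: 48, 72, 96.
4th diffs: 24, 24 (constant).
Newton forward-difference form: w_m = -4 + (-9)·C(m-1,1) + 18·C(m-1,2) + 48·C(m-1,3) + 24·C(m-1,4).
Continuing: …, 1532, 2831, 4796, 7619, …, w_{11} = 11516.
Summing m = 1..11 (11 terms) gives 29359.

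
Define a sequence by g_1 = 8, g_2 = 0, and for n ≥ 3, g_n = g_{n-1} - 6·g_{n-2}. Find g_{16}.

-1460208

Compute successive terms:
g_3 = -48;  g_4 = -48;  g_5 = 240;  …;  g_{13} = -242832;  g_{14} = 583440;  g_{15} = 2040432;  g_{16} = -1460208.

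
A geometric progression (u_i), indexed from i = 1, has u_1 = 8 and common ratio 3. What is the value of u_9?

u_i = 8·3^(i-1).
u_9 = 8·3^8 = 52488.

52488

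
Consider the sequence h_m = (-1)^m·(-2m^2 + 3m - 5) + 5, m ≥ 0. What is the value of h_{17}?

537

(-1)^17 = -1; -2m^2 + 3m - 5 at m=17 is -532; so h_{17} = 537.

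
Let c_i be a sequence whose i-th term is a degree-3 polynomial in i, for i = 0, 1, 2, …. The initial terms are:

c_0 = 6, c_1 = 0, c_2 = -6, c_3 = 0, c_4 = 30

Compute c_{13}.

1st diffs: -6, -6, 6, 30.
2nd diffs: 0, 12, 24.
3rd diffs: 12, 12 (constant).
So c_i = 2i^3 - 6i^2 - 2i + 6.
Evaluating at i = 13 gives c_{13} = 3360.

3360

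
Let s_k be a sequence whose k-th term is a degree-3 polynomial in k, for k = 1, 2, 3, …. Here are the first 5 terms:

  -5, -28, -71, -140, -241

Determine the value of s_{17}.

-6133

1st diffs: -23, -43, -69, -101.
2nd diffs: -20, -26, -32.
3rd diffs: -6, -6 (constant).
So s_k = -k^3 - 4k^2 - 4k + 4.
Evaluating at k = 17 gives s_{17} = -6133.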